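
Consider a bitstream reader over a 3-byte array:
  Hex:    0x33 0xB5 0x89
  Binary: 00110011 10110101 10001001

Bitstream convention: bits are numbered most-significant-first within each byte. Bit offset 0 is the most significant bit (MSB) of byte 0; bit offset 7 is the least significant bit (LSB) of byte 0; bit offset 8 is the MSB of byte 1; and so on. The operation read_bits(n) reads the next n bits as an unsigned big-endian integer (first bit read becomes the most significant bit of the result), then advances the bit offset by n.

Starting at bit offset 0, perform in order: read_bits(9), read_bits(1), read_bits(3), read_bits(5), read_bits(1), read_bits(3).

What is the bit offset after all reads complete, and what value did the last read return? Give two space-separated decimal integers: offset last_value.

Read 1: bits[0:9] width=9 -> value=103 (bin 001100111); offset now 9 = byte 1 bit 1; 15 bits remain
Read 2: bits[9:10] width=1 -> value=0 (bin 0); offset now 10 = byte 1 bit 2; 14 bits remain
Read 3: bits[10:13] width=3 -> value=6 (bin 110); offset now 13 = byte 1 bit 5; 11 bits remain
Read 4: bits[13:18] width=5 -> value=22 (bin 10110); offset now 18 = byte 2 bit 2; 6 bits remain
Read 5: bits[18:19] width=1 -> value=0 (bin 0); offset now 19 = byte 2 bit 3; 5 bits remain
Read 6: bits[19:22] width=3 -> value=2 (bin 010); offset now 22 = byte 2 bit 6; 2 bits remain

Answer: 22 2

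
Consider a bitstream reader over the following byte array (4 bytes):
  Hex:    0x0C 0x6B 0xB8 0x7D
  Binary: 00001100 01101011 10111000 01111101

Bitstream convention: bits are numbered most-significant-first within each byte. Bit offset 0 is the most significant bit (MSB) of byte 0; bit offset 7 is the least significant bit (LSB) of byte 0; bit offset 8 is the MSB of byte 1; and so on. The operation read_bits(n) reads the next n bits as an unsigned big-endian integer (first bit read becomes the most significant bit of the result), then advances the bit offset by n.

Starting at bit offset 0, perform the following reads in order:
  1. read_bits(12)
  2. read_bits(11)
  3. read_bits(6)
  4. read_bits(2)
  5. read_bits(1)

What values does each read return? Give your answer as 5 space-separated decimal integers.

Answer: 198 1500 15 2 1

Derivation:
Read 1: bits[0:12] width=12 -> value=198 (bin 000011000110); offset now 12 = byte 1 bit 4; 20 bits remain
Read 2: bits[12:23] width=11 -> value=1500 (bin 10111011100); offset now 23 = byte 2 bit 7; 9 bits remain
Read 3: bits[23:29] width=6 -> value=15 (bin 001111); offset now 29 = byte 3 bit 5; 3 bits remain
Read 4: bits[29:31] width=2 -> value=2 (bin 10); offset now 31 = byte 3 bit 7; 1 bits remain
Read 5: bits[31:32] width=1 -> value=1 (bin 1); offset now 32 = byte 4 bit 0; 0 bits remain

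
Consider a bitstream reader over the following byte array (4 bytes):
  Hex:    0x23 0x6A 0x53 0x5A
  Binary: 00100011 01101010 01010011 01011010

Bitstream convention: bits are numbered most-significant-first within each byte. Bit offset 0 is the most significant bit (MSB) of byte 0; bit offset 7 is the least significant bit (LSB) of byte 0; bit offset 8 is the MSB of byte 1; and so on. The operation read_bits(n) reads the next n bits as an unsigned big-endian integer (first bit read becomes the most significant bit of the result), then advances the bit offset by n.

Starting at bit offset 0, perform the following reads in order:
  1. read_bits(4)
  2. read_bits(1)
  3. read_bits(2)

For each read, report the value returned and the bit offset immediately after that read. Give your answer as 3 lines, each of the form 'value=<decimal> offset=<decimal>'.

Read 1: bits[0:4] width=4 -> value=2 (bin 0010); offset now 4 = byte 0 bit 4; 28 bits remain
Read 2: bits[4:5] width=1 -> value=0 (bin 0); offset now 5 = byte 0 bit 5; 27 bits remain
Read 3: bits[5:7] width=2 -> value=1 (bin 01); offset now 7 = byte 0 bit 7; 25 bits remain

Answer: value=2 offset=4
value=0 offset=5
value=1 offset=7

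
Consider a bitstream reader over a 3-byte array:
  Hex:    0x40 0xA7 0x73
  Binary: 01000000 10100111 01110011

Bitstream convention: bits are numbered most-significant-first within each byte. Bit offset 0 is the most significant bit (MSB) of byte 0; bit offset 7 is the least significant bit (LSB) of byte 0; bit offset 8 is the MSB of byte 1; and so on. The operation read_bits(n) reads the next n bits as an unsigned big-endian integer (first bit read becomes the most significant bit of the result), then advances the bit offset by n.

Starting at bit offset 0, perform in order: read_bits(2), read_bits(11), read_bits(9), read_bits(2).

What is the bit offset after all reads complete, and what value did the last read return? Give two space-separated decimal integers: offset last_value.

Read 1: bits[0:2] width=2 -> value=1 (bin 01); offset now 2 = byte 0 bit 2; 22 bits remain
Read 2: bits[2:13] width=11 -> value=20 (bin 00000010100); offset now 13 = byte 1 bit 5; 11 bits remain
Read 3: bits[13:22] width=9 -> value=476 (bin 111011100); offset now 22 = byte 2 bit 6; 2 bits remain
Read 4: bits[22:24] width=2 -> value=3 (bin 11); offset now 24 = byte 3 bit 0; 0 bits remain

Answer: 24 3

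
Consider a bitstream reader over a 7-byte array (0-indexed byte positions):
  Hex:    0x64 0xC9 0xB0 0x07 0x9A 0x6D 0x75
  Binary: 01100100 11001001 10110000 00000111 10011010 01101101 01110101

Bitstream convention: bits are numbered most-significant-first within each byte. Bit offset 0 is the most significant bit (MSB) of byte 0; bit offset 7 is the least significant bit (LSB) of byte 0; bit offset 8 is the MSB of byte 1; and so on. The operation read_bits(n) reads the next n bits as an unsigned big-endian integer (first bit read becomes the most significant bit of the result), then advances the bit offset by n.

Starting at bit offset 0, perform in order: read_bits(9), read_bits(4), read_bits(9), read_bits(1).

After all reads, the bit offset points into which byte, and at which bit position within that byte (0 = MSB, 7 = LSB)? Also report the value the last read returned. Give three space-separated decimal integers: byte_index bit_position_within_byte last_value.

Answer: 2 7 0

Derivation:
Read 1: bits[0:9] width=9 -> value=201 (bin 011001001); offset now 9 = byte 1 bit 1; 47 bits remain
Read 2: bits[9:13] width=4 -> value=9 (bin 1001); offset now 13 = byte 1 bit 5; 43 bits remain
Read 3: bits[13:22] width=9 -> value=108 (bin 001101100); offset now 22 = byte 2 bit 6; 34 bits remain
Read 4: bits[22:23] width=1 -> value=0 (bin 0); offset now 23 = byte 2 bit 7; 33 bits remain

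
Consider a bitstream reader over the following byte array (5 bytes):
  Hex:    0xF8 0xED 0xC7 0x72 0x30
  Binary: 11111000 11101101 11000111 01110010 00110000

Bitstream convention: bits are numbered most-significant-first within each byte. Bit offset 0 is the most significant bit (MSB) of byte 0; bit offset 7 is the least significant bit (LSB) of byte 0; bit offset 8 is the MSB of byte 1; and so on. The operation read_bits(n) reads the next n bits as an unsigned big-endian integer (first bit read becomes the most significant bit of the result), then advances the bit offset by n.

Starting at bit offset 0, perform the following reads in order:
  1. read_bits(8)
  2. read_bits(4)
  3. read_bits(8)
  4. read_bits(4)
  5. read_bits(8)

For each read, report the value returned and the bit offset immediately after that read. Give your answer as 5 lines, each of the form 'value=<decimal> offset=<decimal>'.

Answer: value=248 offset=8
value=14 offset=12
value=220 offset=20
value=7 offset=24
value=114 offset=32

Derivation:
Read 1: bits[0:8] width=8 -> value=248 (bin 11111000); offset now 8 = byte 1 bit 0; 32 bits remain
Read 2: bits[8:12] width=4 -> value=14 (bin 1110); offset now 12 = byte 1 bit 4; 28 bits remain
Read 3: bits[12:20] width=8 -> value=220 (bin 11011100); offset now 20 = byte 2 bit 4; 20 bits remain
Read 4: bits[20:24] width=4 -> value=7 (bin 0111); offset now 24 = byte 3 bit 0; 16 bits remain
Read 5: bits[24:32] width=8 -> value=114 (bin 01110010); offset now 32 = byte 4 bit 0; 8 bits remain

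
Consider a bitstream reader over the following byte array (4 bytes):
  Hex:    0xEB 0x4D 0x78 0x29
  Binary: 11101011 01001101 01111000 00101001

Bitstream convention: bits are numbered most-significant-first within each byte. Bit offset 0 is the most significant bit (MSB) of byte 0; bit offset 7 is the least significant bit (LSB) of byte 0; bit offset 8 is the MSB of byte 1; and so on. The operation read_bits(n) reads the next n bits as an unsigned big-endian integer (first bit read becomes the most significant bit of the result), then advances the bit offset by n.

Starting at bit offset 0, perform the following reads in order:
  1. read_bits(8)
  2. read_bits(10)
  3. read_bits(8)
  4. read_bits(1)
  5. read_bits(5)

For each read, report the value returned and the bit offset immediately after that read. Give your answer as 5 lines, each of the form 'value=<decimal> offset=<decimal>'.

Read 1: bits[0:8] width=8 -> value=235 (bin 11101011); offset now 8 = byte 1 bit 0; 24 bits remain
Read 2: bits[8:18] width=10 -> value=309 (bin 0100110101); offset now 18 = byte 2 bit 2; 14 bits remain
Read 3: bits[18:26] width=8 -> value=224 (bin 11100000); offset now 26 = byte 3 bit 2; 6 bits remain
Read 4: bits[26:27] width=1 -> value=1 (bin 1); offset now 27 = byte 3 bit 3; 5 bits remain
Read 5: bits[27:32] width=5 -> value=9 (bin 01001); offset now 32 = byte 4 bit 0; 0 bits remain

Answer: value=235 offset=8
value=309 offset=18
value=224 offset=26
value=1 offset=27
value=9 offset=32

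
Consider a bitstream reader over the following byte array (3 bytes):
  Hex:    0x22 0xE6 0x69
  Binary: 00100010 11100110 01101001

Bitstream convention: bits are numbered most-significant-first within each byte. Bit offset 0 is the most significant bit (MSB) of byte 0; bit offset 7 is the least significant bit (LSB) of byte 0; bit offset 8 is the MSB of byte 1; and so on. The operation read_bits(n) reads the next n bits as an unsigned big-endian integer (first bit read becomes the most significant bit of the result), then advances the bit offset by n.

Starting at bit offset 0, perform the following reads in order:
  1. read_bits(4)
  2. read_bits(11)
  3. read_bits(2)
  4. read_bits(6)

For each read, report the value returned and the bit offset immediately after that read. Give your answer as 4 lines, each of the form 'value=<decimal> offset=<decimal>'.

Answer: value=2 offset=4
value=371 offset=15
value=0 offset=17
value=52 offset=23

Derivation:
Read 1: bits[0:4] width=4 -> value=2 (bin 0010); offset now 4 = byte 0 bit 4; 20 bits remain
Read 2: bits[4:15] width=11 -> value=371 (bin 00101110011); offset now 15 = byte 1 bit 7; 9 bits remain
Read 3: bits[15:17] width=2 -> value=0 (bin 00); offset now 17 = byte 2 bit 1; 7 bits remain
Read 4: bits[17:23] width=6 -> value=52 (bin 110100); offset now 23 = byte 2 bit 7; 1 bits remain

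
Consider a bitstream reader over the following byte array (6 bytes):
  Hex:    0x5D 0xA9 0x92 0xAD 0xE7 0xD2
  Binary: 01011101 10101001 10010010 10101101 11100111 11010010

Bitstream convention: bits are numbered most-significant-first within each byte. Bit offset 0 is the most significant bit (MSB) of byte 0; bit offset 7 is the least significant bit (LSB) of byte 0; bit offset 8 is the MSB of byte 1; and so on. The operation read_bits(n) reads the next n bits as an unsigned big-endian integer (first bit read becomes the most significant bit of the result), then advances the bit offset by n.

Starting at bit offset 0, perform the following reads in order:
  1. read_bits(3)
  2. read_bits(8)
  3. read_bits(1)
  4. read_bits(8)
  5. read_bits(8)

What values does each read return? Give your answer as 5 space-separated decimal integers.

Answer: 2 237 0 153 42

Derivation:
Read 1: bits[0:3] width=3 -> value=2 (bin 010); offset now 3 = byte 0 bit 3; 45 bits remain
Read 2: bits[3:11] width=8 -> value=237 (bin 11101101); offset now 11 = byte 1 bit 3; 37 bits remain
Read 3: bits[11:12] width=1 -> value=0 (bin 0); offset now 12 = byte 1 bit 4; 36 bits remain
Read 4: bits[12:20] width=8 -> value=153 (bin 10011001); offset now 20 = byte 2 bit 4; 28 bits remain
Read 5: bits[20:28] width=8 -> value=42 (bin 00101010); offset now 28 = byte 3 bit 4; 20 bits remain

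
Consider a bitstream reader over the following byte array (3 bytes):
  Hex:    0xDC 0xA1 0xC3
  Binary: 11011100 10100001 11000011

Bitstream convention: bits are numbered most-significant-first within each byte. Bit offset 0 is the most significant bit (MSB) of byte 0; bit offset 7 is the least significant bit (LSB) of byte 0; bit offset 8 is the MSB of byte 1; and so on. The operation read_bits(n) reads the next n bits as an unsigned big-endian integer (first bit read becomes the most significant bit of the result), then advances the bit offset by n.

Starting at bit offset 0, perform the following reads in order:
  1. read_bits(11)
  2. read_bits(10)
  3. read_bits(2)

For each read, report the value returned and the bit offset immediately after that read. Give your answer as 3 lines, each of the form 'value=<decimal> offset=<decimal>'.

Read 1: bits[0:11] width=11 -> value=1765 (bin 11011100101); offset now 11 = byte 1 bit 3; 13 bits remain
Read 2: bits[11:21] width=10 -> value=56 (bin 0000111000); offset now 21 = byte 2 bit 5; 3 bits remain
Read 3: bits[21:23] width=2 -> value=1 (bin 01); offset now 23 = byte 2 bit 7; 1 bits remain

Answer: value=1765 offset=11
value=56 offset=21
value=1 offset=23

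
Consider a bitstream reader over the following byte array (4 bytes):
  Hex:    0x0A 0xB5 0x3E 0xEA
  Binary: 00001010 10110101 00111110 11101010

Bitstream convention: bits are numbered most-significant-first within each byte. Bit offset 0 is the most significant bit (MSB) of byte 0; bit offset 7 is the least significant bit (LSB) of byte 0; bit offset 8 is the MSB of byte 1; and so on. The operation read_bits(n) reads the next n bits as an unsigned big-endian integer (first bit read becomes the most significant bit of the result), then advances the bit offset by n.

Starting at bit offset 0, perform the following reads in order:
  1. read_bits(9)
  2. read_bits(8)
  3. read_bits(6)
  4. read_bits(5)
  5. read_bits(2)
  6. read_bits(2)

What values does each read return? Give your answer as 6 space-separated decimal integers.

Answer: 21 106 31 14 2 2

Derivation:
Read 1: bits[0:9] width=9 -> value=21 (bin 000010101); offset now 9 = byte 1 bit 1; 23 bits remain
Read 2: bits[9:17] width=8 -> value=106 (bin 01101010); offset now 17 = byte 2 bit 1; 15 bits remain
Read 3: bits[17:23] width=6 -> value=31 (bin 011111); offset now 23 = byte 2 bit 7; 9 bits remain
Read 4: bits[23:28] width=5 -> value=14 (bin 01110); offset now 28 = byte 3 bit 4; 4 bits remain
Read 5: bits[28:30] width=2 -> value=2 (bin 10); offset now 30 = byte 3 bit 6; 2 bits remain
Read 6: bits[30:32] width=2 -> value=2 (bin 10); offset now 32 = byte 4 bit 0; 0 bits remain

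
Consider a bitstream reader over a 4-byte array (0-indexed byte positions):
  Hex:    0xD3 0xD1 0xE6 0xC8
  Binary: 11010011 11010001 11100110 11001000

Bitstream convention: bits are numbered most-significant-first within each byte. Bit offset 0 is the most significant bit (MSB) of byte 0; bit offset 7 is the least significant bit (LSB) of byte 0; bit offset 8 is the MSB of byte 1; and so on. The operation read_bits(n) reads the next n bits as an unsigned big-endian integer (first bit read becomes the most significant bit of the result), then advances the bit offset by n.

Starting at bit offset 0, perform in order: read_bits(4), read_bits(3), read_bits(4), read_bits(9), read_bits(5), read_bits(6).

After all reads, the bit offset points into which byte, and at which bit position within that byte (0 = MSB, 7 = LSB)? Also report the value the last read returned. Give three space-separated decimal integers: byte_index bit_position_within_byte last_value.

Read 1: bits[0:4] width=4 -> value=13 (bin 1101); offset now 4 = byte 0 bit 4; 28 bits remain
Read 2: bits[4:7] width=3 -> value=1 (bin 001); offset now 7 = byte 0 bit 7; 25 bits remain
Read 3: bits[7:11] width=4 -> value=14 (bin 1110); offset now 11 = byte 1 bit 3; 21 bits remain
Read 4: bits[11:20] width=9 -> value=286 (bin 100011110); offset now 20 = byte 2 bit 4; 12 bits remain
Read 5: bits[20:25] width=5 -> value=13 (bin 01101); offset now 25 = byte 3 bit 1; 7 bits remain
Read 6: bits[25:31] width=6 -> value=36 (bin 100100); offset now 31 = byte 3 bit 7; 1 bits remain

Answer: 3 7 36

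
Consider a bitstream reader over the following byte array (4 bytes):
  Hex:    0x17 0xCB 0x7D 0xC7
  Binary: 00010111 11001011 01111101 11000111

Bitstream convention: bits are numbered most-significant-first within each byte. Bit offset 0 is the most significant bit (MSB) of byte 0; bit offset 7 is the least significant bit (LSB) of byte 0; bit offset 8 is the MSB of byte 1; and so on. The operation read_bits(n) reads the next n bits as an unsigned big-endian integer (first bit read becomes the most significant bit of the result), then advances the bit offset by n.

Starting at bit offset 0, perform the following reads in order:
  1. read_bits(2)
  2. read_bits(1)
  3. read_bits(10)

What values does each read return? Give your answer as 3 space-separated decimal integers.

Read 1: bits[0:2] width=2 -> value=0 (bin 00); offset now 2 = byte 0 bit 2; 30 bits remain
Read 2: bits[2:3] width=1 -> value=0 (bin 0); offset now 3 = byte 0 bit 3; 29 bits remain
Read 3: bits[3:13] width=10 -> value=761 (bin 1011111001); offset now 13 = byte 1 bit 5; 19 bits remain

Answer: 0 0 761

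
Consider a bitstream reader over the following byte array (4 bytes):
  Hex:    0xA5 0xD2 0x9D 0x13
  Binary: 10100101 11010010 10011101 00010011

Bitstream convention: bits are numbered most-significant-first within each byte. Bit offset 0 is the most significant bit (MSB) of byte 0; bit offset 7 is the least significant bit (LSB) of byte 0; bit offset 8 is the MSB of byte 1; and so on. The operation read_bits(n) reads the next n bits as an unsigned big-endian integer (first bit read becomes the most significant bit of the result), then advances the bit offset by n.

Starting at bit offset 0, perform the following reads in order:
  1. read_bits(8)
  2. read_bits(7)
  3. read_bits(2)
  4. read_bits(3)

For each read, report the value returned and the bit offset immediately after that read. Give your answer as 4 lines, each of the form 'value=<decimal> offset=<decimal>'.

Read 1: bits[0:8] width=8 -> value=165 (bin 10100101); offset now 8 = byte 1 bit 0; 24 bits remain
Read 2: bits[8:15] width=7 -> value=105 (bin 1101001); offset now 15 = byte 1 bit 7; 17 bits remain
Read 3: bits[15:17] width=2 -> value=1 (bin 01); offset now 17 = byte 2 bit 1; 15 bits remain
Read 4: bits[17:20] width=3 -> value=1 (bin 001); offset now 20 = byte 2 bit 4; 12 bits remain

Answer: value=165 offset=8
value=105 offset=15
value=1 offset=17
value=1 offset=20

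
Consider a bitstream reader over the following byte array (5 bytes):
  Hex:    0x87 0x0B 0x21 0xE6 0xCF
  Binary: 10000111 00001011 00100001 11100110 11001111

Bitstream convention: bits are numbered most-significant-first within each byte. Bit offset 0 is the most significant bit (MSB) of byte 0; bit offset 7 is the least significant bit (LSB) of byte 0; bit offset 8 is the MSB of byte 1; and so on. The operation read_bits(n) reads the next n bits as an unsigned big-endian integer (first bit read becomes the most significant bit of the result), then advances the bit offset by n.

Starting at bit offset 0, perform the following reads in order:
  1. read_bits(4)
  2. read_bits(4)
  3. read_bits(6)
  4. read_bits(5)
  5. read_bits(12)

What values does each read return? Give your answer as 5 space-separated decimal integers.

Answer: 8 7 2 25 243

Derivation:
Read 1: bits[0:4] width=4 -> value=8 (bin 1000); offset now 4 = byte 0 bit 4; 36 bits remain
Read 2: bits[4:8] width=4 -> value=7 (bin 0111); offset now 8 = byte 1 bit 0; 32 bits remain
Read 3: bits[8:14] width=6 -> value=2 (bin 000010); offset now 14 = byte 1 bit 6; 26 bits remain
Read 4: bits[14:19] width=5 -> value=25 (bin 11001); offset now 19 = byte 2 bit 3; 21 bits remain
Read 5: bits[19:31] width=12 -> value=243 (bin 000011110011); offset now 31 = byte 3 bit 7; 9 bits remain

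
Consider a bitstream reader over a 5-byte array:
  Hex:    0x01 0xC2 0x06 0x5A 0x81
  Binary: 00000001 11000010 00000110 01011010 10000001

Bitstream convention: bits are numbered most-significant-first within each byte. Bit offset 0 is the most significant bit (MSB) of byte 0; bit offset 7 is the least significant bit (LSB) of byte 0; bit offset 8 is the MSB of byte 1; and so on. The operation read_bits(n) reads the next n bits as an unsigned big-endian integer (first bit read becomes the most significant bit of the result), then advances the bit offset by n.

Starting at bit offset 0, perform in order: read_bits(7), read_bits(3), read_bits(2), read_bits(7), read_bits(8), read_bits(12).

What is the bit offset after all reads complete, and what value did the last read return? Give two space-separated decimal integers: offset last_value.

Answer: 39 3392

Derivation:
Read 1: bits[0:7] width=7 -> value=0 (bin 0000000); offset now 7 = byte 0 bit 7; 33 bits remain
Read 2: bits[7:10] width=3 -> value=7 (bin 111); offset now 10 = byte 1 bit 2; 30 bits remain
Read 3: bits[10:12] width=2 -> value=0 (bin 00); offset now 12 = byte 1 bit 4; 28 bits remain
Read 4: bits[12:19] width=7 -> value=16 (bin 0010000); offset now 19 = byte 2 bit 3; 21 bits remain
Read 5: bits[19:27] width=8 -> value=50 (bin 00110010); offset now 27 = byte 3 bit 3; 13 bits remain
Read 6: bits[27:39] width=12 -> value=3392 (bin 110101000000); offset now 39 = byte 4 bit 7; 1 bits remain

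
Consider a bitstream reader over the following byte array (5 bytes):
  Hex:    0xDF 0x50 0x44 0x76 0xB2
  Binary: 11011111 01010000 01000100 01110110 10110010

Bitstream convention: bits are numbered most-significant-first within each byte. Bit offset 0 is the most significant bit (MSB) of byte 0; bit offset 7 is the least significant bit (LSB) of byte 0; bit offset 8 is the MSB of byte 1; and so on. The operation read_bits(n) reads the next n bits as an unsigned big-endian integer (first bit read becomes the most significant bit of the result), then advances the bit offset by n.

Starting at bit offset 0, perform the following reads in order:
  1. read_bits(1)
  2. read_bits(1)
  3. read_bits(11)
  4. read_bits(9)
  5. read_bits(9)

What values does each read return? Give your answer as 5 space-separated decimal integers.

Answer: 1 1 1002 17 59

Derivation:
Read 1: bits[0:1] width=1 -> value=1 (bin 1); offset now 1 = byte 0 bit 1; 39 bits remain
Read 2: bits[1:2] width=1 -> value=1 (bin 1); offset now 2 = byte 0 bit 2; 38 bits remain
Read 3: bits[2:13] width=11 -> value=1002 (bin 01111101010); offset now 13 = byte 1 bit 5; 27 bits remain
Read 4: bits[13:22] width=9 -> value=17 (bin 000010001); offset now 22 = byte 2 bit 6; 18 bits remain
Read 5: bits[22:31] width=9 -> value=59 (bin 000111011); offset now 31 = byte 3 bit 7; 9 bits remain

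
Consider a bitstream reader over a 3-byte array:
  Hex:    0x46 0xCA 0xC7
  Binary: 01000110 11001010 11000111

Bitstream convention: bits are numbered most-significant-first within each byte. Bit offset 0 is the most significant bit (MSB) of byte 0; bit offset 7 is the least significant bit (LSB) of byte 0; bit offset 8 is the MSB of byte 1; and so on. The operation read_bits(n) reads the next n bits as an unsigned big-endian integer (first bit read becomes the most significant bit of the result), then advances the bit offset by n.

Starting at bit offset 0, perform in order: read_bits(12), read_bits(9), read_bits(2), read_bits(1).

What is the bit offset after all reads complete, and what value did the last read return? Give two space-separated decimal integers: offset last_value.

Answer: 24 1

Derivation:
Read 1: bits[0:12] width=12 -> value=1132 (bin 010001101100); offset now 12 = byte 1 bit 4; 12 bits remain
Read 2: bits[12:21] width=9 -> value=344 (bin 101011000); offset now 21 = byte 2 bit 5; 3 bits remain
Read 3: bits[21:23] width=2 -> value=3 (bin 11); offset now 23 = byte 2 bit 7; 1 bits remain
Read 4: bits[23:24] width=1 -> value=1 (bin 1); offset now 24 = byte 3 bit 0; 0 bits remain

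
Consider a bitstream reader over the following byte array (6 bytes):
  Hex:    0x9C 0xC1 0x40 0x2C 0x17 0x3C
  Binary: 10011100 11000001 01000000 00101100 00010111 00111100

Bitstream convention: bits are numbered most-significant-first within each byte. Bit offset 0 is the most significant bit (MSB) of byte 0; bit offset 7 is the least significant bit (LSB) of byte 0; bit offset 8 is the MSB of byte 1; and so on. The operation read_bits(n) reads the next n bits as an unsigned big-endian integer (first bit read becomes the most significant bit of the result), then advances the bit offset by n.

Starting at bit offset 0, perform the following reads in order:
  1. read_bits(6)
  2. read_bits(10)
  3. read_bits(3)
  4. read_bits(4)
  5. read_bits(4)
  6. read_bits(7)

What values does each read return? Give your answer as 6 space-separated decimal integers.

Read 1: bits[0:6] width=6 -> value=39 (bin 100111); offset now 6 = byte 0 bit 6; 42 bits remain
Read 2: bits[6:16] width=10 -> value=193 (bin 0011000001); offset now 16 = byte 2 bit 0; 32 bits remain
Read 3: bits[16:19] width=3 -> value=2 (bin 010); offset now 19 = byte 2 bit 3; 29 bits remain
Read 4: bits[19:23] width=4 -> value=0 (bin 0000); offset now 23 = byte 2 bit 7; 25 bits remain
Read 5: bits[23:27] width=4 -> value=1 (bin 0001); offset now 27 = byte 3 bit 3; 21 bits remain
Read 6: bits[27:34] width=7 -> value=48 (bin 0110000); offset now 34 = byte 4 bit 2; 14 bits remain

Answer: 39 193 2 0 1 48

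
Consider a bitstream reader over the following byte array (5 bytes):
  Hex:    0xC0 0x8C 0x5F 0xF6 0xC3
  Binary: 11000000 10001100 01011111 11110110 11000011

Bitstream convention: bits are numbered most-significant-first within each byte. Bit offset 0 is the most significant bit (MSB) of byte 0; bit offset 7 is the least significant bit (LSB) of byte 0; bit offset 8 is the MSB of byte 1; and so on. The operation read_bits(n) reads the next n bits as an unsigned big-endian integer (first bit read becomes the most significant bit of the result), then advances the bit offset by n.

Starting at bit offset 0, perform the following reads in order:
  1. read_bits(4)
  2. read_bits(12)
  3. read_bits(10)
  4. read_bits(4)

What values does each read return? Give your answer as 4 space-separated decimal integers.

Answer: 12 140 383 13

Derivation:
Read 1: bits[0:4] width=4 -> value=12 (bin 1100); offset now 4 = byte 0 bit 4; 36 bits remain
Read 2: bits[4:16] width=12 -> value=140 (bin 000010001100); offset now 16 = byte 2 bit 0; 24 bits remain
Read 3: bits[16:26] width=10 -> value=383 (bin 0101111111); offset now 26 = byte 3 bit 2; 14 bits remain
Read 4: bits[26:30] width=4 -> value=13 (bin 1101); offset now 30 = byte 3 bit 6; 10 bits remain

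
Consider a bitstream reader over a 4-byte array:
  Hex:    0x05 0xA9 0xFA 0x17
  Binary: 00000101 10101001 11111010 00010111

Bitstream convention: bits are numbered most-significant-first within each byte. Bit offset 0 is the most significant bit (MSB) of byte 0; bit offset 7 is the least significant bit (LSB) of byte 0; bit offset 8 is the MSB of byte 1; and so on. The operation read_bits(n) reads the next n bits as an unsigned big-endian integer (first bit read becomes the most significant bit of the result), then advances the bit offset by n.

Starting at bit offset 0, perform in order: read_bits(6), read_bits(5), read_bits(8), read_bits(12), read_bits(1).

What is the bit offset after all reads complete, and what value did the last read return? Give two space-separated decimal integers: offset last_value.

Answer: 32 1

Derivation:
Read 1: bits[0:6] width=6 -> value=1 (bin 000001); offset now 6 = byte 0 bit 6; 26 bits remain
Read 2: bits[6:11] width=5 -> value=13 (bin 01101); offset now 11 = byte 1 bit 3; 21 bits remain
Read 3: bits[11:19] width=8 -> value=79 (bin 01001111); offset now 19 = byte 2 bit 3; 13 bits remain
Read 4: bits[19:31] width=12 -> value=3339 (bin 110100001011); offset now 31 = byte 3 bit 7; 1 bits remain
Read 5: bits[31:32] width=1 -> value=1 (bin 1); offset now 32 = byte 4 bit 0; 0 bits remain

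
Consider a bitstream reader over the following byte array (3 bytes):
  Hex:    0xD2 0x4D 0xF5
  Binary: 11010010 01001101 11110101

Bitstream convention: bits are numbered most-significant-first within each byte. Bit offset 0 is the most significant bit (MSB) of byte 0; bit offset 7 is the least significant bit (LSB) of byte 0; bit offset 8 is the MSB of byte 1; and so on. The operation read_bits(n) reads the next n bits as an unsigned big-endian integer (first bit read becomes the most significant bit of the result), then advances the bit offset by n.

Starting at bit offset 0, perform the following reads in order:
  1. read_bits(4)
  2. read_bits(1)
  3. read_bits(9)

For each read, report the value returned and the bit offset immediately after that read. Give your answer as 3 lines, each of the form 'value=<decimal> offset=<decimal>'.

Read 1: bits[0:4] width=4 -> value=13 (bin 1101); offset now 4 = byte 0 bit 4; 20 bits remain
Read 2: bits[4:5] width=1 -> value=0 (bin 0); offset now 5 = byte 0 bit 5; 19 bits remain
Read 3: bits[5:14] width=9 -> value=147 (bin 010010011); offset now 14 = byte 1 bit 6; 10 bits remain

Answer: value=13 offset=4
value=0 offset=5
value=147 offset=14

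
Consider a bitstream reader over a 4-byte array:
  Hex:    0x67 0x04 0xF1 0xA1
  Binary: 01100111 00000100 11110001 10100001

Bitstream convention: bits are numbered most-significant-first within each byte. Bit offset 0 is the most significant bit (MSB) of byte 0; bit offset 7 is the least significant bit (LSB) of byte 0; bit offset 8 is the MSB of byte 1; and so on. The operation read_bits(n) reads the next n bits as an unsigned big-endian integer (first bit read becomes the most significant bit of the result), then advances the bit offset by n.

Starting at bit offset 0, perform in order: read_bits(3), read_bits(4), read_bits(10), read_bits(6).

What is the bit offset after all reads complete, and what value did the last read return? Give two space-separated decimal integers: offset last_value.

Answer: 23 56

Derivation:
Read 1: bits[0:3] width=3 -> value=3 (bin 011); offset now 3 = byte 0 bit 3; 29 bits remain
Read 2: bits[3:7] width=4 -> value=3 (bin 0011); offset now 7 = byte 0 bit 7; 25 bits remain
Read 3: bits[7:17] width=10 -> value=521 (bin 1000001001); offset now 17 = byte 2 bit 1; 15 bits remain
Read 4: bits[17:23] width=6 -> value=56 (bin 111000); offset now 23 = byte 2 bit 7; 9 bits remain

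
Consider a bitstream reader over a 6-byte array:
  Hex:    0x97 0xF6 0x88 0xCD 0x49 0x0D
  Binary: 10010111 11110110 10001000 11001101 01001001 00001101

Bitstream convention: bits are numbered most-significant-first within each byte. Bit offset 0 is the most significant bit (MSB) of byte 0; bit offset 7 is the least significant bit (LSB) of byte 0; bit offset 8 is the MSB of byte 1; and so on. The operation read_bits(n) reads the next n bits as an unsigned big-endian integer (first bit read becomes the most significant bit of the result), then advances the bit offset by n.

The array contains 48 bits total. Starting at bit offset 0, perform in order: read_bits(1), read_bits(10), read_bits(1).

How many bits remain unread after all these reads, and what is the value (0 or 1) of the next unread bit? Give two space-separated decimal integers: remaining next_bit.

Read 1: bits[0:1] width=1 -> value=1 (bin 1); offset now 1 = byte 0 bit 1; 47 bits remain
Read 2: bits[1:11] width=10 -> value=191 (bin 0010111111); offset now 11 = byte 1 bit 3; 37 bits remain
Read 3: bits[11:12] width=1 -> value=1 (bin 1); offset now 12 = byte 1 bit 4; 36 bits remain

Answer: 36 0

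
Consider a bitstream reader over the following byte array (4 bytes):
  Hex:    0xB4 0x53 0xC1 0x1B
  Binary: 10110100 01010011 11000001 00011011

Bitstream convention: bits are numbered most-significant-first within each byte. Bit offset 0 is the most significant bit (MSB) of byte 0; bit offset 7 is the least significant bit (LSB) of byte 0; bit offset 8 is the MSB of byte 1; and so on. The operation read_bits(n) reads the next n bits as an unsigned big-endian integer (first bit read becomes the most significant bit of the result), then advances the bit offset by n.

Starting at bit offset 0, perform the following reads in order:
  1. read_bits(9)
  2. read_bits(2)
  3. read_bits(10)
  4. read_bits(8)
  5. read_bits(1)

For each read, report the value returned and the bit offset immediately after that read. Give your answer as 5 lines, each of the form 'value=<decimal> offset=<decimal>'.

Answer: value=360 offset=9
value=2 offset=11
value=632 offset=21
value=35 offset=29
value=0 offset=30

Derivation:
Read 1: bits[0:9] width=9 -> value=360 (bin 101101000); offset now 9 = byte 1 bit 1; 23 bits remain
Read 2: bits[9:11] width=2 -> value=2 (bin 10); offset now 11 = byte 1 bit 3; 21 bits remain
Read 3: bits[11:21] width=10 -> value=632 (bin 1001111000); offset now 21 = byte 2 bit 5; 11 bits remain
Read 4: bits[21:29] width=8 -> value=35 (bin 00100011); offset now 29 = byte 3 bit 5; 3 bits remain
Read 5: bits[29:30] width=1 -> value=0 (bin 0); offset now 30 = byte 3 bit 6; 2 bits remain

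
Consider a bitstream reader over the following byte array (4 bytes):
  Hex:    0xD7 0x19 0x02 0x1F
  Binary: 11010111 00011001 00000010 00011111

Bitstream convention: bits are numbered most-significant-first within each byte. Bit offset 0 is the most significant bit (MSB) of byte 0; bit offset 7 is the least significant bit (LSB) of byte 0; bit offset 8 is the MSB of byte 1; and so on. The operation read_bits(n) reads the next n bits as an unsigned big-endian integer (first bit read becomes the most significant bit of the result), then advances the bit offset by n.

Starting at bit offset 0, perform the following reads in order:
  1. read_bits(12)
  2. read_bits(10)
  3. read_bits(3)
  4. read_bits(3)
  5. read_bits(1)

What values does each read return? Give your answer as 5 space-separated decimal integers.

Answer: 3441 576 4 1 1

Derivation:
Read 1: bits[0:12] width=12 -> value=3441 (bin 110101110001); offset now 12 = byte 1 bit 4; 20 bits remain
Read 2: bits[12:22] width=10 -> value=576 (bin 1001000000); offset now 22 = byte 2 bit 6; 10 bits remain
Read 3: bits[22:25] width=3 -> value=4 (bin 100); offset now 25 = byte 3 bit 1; 7 bits remain
Read 4: bits[25:28] width=3 -> value=1 (bin 001); offset now 28 = byte 3 bit 4; 4 bits remain
Read 5: bits[28:29] width=1 -> value=1 (bin 1); offset now 29 = byte 3 bit 5; 3 bits remain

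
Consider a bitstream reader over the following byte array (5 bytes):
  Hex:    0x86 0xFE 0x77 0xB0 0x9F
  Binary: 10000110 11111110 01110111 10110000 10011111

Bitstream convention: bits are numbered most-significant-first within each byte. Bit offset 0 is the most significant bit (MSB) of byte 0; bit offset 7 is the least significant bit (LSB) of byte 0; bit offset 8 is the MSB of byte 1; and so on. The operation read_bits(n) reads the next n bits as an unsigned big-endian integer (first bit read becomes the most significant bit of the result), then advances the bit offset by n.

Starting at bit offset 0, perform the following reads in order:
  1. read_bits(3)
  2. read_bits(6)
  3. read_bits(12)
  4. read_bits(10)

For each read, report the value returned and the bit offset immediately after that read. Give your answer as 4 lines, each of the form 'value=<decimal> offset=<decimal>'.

Read 1: bits[0:3] width=3 -> value=4 (bin 100); offset now 3 = byte 0 bit 3; 37 bits remain
Read 2: bits[3:9] width=6 -> value=13 (bin 001101); offset now 9 = byte 1 bit 1; 31 bits remain
Read 3: bits[9:21] width=12 -> value=4046 (bin 111111001110); offset now 21 = byte 2 bit 5; 19 bits remain
Read 4: bits[21:31] width=10 -> value=984 (bin 1111011000); offset now 31 = byte 3 bit 7; 9 bits remain

Answer: value=4 offset=3
value=13 offset=9
value=4046 offset=21
value=984 offset=31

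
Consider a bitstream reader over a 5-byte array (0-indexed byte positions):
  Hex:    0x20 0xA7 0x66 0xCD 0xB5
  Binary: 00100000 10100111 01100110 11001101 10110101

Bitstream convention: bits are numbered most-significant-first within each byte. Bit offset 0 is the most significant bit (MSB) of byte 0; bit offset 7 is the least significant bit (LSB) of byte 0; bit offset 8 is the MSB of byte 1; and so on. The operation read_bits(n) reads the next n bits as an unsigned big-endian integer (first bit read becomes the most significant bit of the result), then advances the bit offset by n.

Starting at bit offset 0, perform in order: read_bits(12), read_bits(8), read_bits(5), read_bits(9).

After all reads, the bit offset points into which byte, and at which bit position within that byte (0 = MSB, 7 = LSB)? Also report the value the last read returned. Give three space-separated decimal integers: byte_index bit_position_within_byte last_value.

Read 1: bits[0:12] width=12 -> value=522 (bin 001000001010); offset now 12 = byte 1 bit 4; 28 bits remain
Read 2: bits[12:20] width=8 -> value=118 (bin 01110110); offset now 20 = byte 2 bit 4; 20 bits remain
Read 3: bits[20:25] width=5 -> value=13 (bin 01101); offset now 25 = byte 3 bit 1; 15 bits remain
Read 4: bits[25:34] width=9 -> value=310 (bin 100110110); offset now 34 = byte 4 bit 2; 6 bits remain

Answer: 4 2 310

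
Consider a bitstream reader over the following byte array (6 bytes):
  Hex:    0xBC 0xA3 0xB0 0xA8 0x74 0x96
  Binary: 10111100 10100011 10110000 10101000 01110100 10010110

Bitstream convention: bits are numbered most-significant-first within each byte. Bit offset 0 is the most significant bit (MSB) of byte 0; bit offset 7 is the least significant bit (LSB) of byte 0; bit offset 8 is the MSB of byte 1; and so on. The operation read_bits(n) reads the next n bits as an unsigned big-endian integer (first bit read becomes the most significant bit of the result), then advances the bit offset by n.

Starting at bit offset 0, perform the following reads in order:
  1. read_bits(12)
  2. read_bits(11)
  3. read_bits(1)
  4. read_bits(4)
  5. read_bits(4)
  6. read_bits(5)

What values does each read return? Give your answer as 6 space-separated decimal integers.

Read 1: bits[0:12] width=12 -> value=3018 (bin 101111001010); offset now 12 = byte 1 bit 4; 36 bits remain
Read 2: bits[12:23] width=11 -> value=472 (bin 00111011000); offset now 23 = byte 2 bit 7; 25 bits remain
Read 3: bits[23:24] width=1 -> value=0 (bin 0); offset now 24 = byte 3 bit 0; 24 bits remain
Read 4: bits[24:28] width=4 -> value=10 (bin 1010); offset now 28 = byte 3 bit 4; 20 bits remain
Read 5: bits[28:32] width=4 -> value=8 (bin 1000); offset now 32 = byte 4 bit 0; 16 bits remain
Read 6: bits[32:37] width=5 -> value=14 (bin 01110); offset now 37 = byte 4 bit 5; 11 bits remain

Answer: 3018 472 0 10 8 14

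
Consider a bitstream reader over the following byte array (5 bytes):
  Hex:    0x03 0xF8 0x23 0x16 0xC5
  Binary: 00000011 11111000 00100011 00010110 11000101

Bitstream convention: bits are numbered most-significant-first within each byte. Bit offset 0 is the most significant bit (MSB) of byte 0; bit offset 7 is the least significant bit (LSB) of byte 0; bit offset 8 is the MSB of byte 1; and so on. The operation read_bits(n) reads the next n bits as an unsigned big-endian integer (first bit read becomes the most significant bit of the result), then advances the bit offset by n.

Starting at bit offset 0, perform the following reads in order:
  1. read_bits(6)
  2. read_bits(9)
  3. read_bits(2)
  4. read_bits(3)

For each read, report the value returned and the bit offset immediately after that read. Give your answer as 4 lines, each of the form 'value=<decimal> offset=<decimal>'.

Read 1: bits[0:6] width=6 -> value=0 (bin 000000); offset now 6 = byte 0 bit 6; 34 bits remain
Read 2: bits[6:15] width=9 -> value=508 (bin 111111100); offset now 15 = byte 1 bit 7; 25 bits remain
Read 3: bits[15:17] width=2 -> value=0 (bin 00); offset now 17 = byte 2 bit 1; 23 bits remain
Read 4: bits[17:20] width=3 -> value=2 (bin 010); offset now 20 = byte 2 bit 4; 20 bits remain

Answer: value=0 offset=6
value=508 offset=15
value=0 offset=17
value=2 offset=20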